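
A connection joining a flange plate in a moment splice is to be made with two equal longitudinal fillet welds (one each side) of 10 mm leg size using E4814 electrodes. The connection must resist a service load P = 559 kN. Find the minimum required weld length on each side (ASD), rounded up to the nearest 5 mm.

E48XX → F_EXX = 480 MPa.
Throat t_e = 0.707 × 10 = 7.07 mm.
r_n/Ω = (0.6 × 480 × 7.07) / 2.0 = 1018 N/mm = 1.018 kN/mm.
L_req = P / (r_n/Ω) = 559 / 1.018 = 549.1 mm total.
Per side: 549.1 / 2 = 274.5 mm.
Round up → use L = 275 mm on each side.

L = 275 mm on each side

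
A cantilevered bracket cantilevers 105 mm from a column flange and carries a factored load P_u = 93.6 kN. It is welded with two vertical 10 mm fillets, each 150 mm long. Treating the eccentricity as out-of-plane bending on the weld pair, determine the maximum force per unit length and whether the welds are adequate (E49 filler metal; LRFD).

E49XX → F_EXX = 490 MPa.
L_w = 2 × 150 = 300 mm; section modulus (unit throat) S = 2 × L²/6 = 7500 mm².
Direct shear f_v = P/L_w = 93.6×10³/300 = 312 N/mm.
Moment M = P × e = 93.6×10³ × 105 = 9828000 N·mm; bending f_b = M/S = 1310 N/mm.
f_max = √(f_v² + f_b²) = √(312² + 1310²) = 1347 N/mm.
φr_n = 0.75 × 0.6 × 490 × (0.707 × 10) = 1559 N/mm → adequate.

f_max ≈ 1350 N/mm; adequate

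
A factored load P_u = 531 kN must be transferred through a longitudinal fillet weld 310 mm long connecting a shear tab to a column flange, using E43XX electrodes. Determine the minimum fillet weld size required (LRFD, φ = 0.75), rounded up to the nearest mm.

E43XX → F_EXX = 430 MPa.
Total weld length L = 310 mm.
Required throat t_e = P_u / (φ × 0.6 F_EXX × L) = 531 / (0.75 × 0.6 × 430 × 310 × 10⁻³) = 8.852 mm.
Required leg w = t_e / 0.707 = 12.52 mm → use 13 mm.

w = 13 mm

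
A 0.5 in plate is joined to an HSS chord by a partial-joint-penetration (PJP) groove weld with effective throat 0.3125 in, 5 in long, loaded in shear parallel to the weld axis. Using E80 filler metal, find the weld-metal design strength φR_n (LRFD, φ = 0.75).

φR_n ≈ 56.2 kip

E80XX → F_EXX = 80 ksi.
Effective throat (given) t_e = 0.3125 in.
A_we = 0.3125 × 5 = 1.562 in².
F_nw = 0.6 F_EXX = 48 ksi.
φR_n = 0.75 × 48 × 1.562 = 56.25 kip.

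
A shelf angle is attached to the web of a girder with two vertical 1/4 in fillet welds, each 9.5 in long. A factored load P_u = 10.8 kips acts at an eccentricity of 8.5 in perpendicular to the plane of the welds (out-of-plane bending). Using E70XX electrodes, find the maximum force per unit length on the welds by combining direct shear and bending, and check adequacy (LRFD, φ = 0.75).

f_max ≈ 3.1 kip/in; adequate

E70XX → F_EXX = 70 ksi.
L_w = 2 × 9.5 = 19 in; section modulus (unit throat) S = 2 × L²/6 = 30.08 in².
Direct shear f_v = P/L_w = 10.8/19 = 0.5684 kip/in.
Moment M = P × e = 10.8 × 8.5 = 91.8 kip·in; bending f_b = M/S = 3.052 kip/in.
f_max = √(f_v² + f_b²) = √(0.5684² + 3.052²) = 3.104 kip/in.
φr_n = 0.75 × 0.6 × 70 × (0.707 × 0.25) = 5.568 kip/in → adequate.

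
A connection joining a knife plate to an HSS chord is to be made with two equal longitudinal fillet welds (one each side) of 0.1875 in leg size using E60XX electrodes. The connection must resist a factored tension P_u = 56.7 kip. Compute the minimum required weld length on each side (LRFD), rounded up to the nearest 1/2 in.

E60XX → F_EXX = 60 ksi.
Throat t_e = 0.707 × 0.1875 = 0.1326 in.
φr_n = 0.75 × 0.6 × 60 × 0.1326 = 3.579 kip/in.
L_req = P_u / φr_n = 56.7 / 3.579 = 15.84 in total.
Per side: 15.84 / 2 = 7.921 in.
Round up → use L = 8 in on each side.

L = 8 in on each side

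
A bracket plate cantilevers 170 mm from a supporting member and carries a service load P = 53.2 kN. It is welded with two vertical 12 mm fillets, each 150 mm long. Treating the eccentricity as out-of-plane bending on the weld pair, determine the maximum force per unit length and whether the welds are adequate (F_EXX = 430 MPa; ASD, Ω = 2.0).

f_max ≈ 1220 N/mm; NOT adequate

L_w = 2 × 150 = 300 mm; section modulus (unit throat) S = 2 × L²/6 = 7500 mm².
Direct shear f_v = P/L_w = 53.2×10³/300 = 177.3 N/mm.
Moment M = P × e = 53.2×10³ × 170 = 9044000 N·mm; bending f_b = M/S = 1206 N/mm.
f_max = √(f_v² + f_b²) = √(177.3² + 1206²) = 1219 N/mm.
r_n/Ω = (1/2.0) × 0.6 × 430 × (0.707 × 12) = 1094 N/mm → NOT adequate.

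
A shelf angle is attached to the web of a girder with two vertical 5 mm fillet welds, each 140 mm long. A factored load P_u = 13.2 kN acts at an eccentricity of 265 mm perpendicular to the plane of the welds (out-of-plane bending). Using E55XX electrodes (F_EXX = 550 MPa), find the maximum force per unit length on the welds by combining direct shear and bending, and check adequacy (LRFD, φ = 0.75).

f_max ≈ 537 N/mm; adequate

L_w = 2 × 140 = 280 mm; section modulus (unit throat) S = 2 × L²/6 = 6533 mm².
Direct shear f_v = P/L_w = 13.2×10³/280 = 47.14 N/mm.
Moment M = P × e = 13.2×10³ × 265 = 3498000 N·mm; bending f_b = M/S = 535.4 N/mm.
f_max = √(f_v² + f_b²) = √(47.14² + 535.4²) = 537.5 N/mm.
φr_n = 0.75 × 0.6 × 550 × (0.707 × 5) = 874.9 N/mm → adequate.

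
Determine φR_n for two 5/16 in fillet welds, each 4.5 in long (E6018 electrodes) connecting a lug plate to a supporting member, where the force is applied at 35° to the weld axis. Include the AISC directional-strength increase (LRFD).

E60XX → F_EXX = 60 ksi.
t_e = 0.707 × 0.3125 = 0.2209 in; A_we = 0.2209 × 9 = 1.988 in².
Directional factor: 1.0 + 0.5 sin^1.5(35°) = 1.217.
F_nw = 0.6 × 60 × 1.217 = 43.82 ksi.
φR_n = 0.75 × 43.82 × 1.988 = 65.35 kip.

φR_n ≈ 65.3 kip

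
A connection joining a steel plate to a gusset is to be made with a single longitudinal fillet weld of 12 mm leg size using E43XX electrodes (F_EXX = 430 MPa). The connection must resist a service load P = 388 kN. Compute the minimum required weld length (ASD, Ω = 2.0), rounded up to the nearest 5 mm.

Throat t_e = 0.707 × 12 = 8.484 mm.
r_n/Ω = (0.6 × 430 × 8.484) / 2.0 = 1094 N/mm = 1.094 kN/mm.
L_req = P / (r_n/Ω) = 388 / 1.094 = 354.5 mm total.
Round up → use L = 355 mm.

L = 355 mm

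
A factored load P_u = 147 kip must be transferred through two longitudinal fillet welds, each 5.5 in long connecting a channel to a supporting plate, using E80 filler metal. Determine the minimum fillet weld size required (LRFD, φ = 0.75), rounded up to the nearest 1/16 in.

w = 9/16 in

E80XX → F_EXX = 80 ksi.
Total weld length L = 11 in.
Required throat t_e = P_u / (φ × 0.6 F_EXX × L) = 147 / (0.75 × 0.6 × 80 × 11) = 0.3712 in.
Required leg w = t_e / 0.707 = 0.5251 in → use 9/16 in.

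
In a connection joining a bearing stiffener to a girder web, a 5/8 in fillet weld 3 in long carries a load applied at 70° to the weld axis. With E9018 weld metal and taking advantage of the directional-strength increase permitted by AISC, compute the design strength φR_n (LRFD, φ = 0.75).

E90XX → F_EXX = 90 ksi.
t_e = 0.707 × 0.625 = 0.4419 in; A_we = 0.4419 × 3 = 1.326 in².
Directional factor: 1.0 + 0.5 sin^1.5(70°) = 1.455.
F_nw = 0.6 × 90 × 1.455 = 78.59 ksi.
φR_n = 0.75 × 78.59 × 1.326 = 78.14 kips.

φR_n ≈ 78.1 kips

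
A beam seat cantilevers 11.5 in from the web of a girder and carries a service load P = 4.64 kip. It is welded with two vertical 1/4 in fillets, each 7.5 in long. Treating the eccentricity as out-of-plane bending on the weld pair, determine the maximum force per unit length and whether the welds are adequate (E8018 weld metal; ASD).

E80XX → F_EXX = 80 ksi.
L_w = 2 × 7.5 = 15 in; section modulus (unit throat) S = 2 × L²/6 = 18.75 in².
Direct shear f_v = P/L_w = 4.64/15 = 0.3093 kip/in.
Moment M = P × e = 4.64 × 11.5 = 53.36 kip·in; bending f_b = M/S = 2.846 kip/in.
f_max = √(f_v² + f_b²) = √(0.3093² + 2.846²) = 2.863 kip/in.
r_n/Ω = (1/2.0) × 0.6 × 80 × (0.707 × 0.25) = 4.242 kip/in → adequate.

f_max ≈ 2.86 kip/in; adequate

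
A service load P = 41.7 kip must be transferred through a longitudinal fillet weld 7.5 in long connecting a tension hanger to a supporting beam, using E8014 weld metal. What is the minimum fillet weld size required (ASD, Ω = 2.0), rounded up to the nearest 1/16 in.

E80XX → F_EXX = 80 ksi.
Total weld length L = 7.5 in.
Required throat t_e = P × Ω / (0.6 F_EXX × L) = 41.7 × 2.0 / (0.6 × 80 × 7.5) = 0.2317 in.
Required leg w = t_e / 0.707 = 0.3277 in → use 3/8 in.

w = 3/8 in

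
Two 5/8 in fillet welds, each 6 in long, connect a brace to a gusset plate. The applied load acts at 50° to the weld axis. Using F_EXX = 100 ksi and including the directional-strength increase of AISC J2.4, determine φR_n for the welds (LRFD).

φR_n ≈ 319 kips

t_e = 0.707 × 0.625 = 0.4419 in; A_we = 0.4419 × 12 = 5.302 in².
Directional factor: 1.0 + 0.5 sin^1.5(50°) = 1.335.
F_nw = 0.6 × 100 × 1.335 = 80.11 ksi.
φR_n = 0.75 × 80.11 × 5.302 = 318.6 kips.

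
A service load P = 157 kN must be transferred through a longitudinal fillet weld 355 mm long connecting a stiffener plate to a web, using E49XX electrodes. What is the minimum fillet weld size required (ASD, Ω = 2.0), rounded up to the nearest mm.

w = 5 mm

E49XX → F_EXX = 490 MPa.
Total weld length L = 355 mm.
Required throat t_e = P × Ω / (0.6 F_EXX × L) = 157 × 2.0 / (0.6 × 490 × 355 × 10⁻³) = 3.009 mm.
Required leg w = t_e / 0.707 = 4.255 mm → use 5 mm.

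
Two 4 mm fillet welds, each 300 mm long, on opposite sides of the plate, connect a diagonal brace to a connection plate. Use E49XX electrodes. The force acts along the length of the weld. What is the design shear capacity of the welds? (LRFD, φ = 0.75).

E49XX → F_EXX = 490 MPa.
Effective throat t_e = 0.707 × 4 = 2.828 mm.
Total length L = 600 mm; A_we = 2.828 × 600 = 1697 mm².
F_nw = 0.6 F_EXX = 0.6 × 490 = 294 MPa.
φR_n = 0.75 × 294 × 1697 × 10⁻³ = 374.1 kN.

φR_n ≈ 374 kN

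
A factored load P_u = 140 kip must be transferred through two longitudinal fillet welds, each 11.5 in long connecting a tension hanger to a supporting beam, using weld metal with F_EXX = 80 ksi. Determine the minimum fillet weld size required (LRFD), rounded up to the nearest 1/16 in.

Total weld length L = 23 in.
Required throat t_e = P_u / (φ × 0.6 F_EXX × L) = 140 / (0.75 × 0.6 × 80 × 23) = 0.1691 in.
Required leg w = t_e / 0.707 = 0.2392 in → use 1/4 in.

w = 1/4 in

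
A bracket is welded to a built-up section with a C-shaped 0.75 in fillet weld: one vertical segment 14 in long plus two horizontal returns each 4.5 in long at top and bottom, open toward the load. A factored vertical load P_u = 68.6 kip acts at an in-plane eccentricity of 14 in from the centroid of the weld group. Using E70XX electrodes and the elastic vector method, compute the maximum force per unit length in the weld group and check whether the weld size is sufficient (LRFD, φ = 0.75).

E70XX → F_EXX = 70 ksi.
Total weld length L_w = 23 in. Treat welds as unit-width lines.
Centroid: x̄ = 2×4.5×2.25 / 23 = 0.8804 in from the vertical weld.
Polar moment about centroid: J = I_x + I_y = [14³/12 + 2×4.5×7²] + [14×0.8804² + 2(4.5³/12 + 4.5×1.37²)] = 712.6 in³.
Direct shear f_v = P/L_w = 68.6 / 23 = 2.983 kip/in (vertical).
Torsion M = P·e = 68.6 × 14 = 960.4 kip·in.
Critical point at (x, y) = (3.62, 7) from centroid. f_tx = M·y/J = 9.434 kip/in; f_ty = M·x/J = 4.878 kip/in.
Resultant f_max = √[f_tx² + (f_v + f_ty)²] = √[9.434² + (2.983 + 4.878)²] = 12.28 kip/in.
Capacity per unit length: φr_n = 0.75 × 0.6 × 70 × (0.707 × 0.75) = 16.7 kip/in.
12.28 ≤ 16.7 → adequate.

f_max ≈ 12.3 kip/in; adequate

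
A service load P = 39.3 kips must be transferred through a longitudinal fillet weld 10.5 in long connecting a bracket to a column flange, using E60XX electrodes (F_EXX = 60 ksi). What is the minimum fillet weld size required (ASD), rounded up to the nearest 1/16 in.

w = 5/16 in

Total weld length L = 10.5 in.
Required throat t_e = P × Ω / (0.6 F_EXX × L) = 39.3 × 2.0 / (0.6 × 60 × 10.5) = 0.2079 in.
Required leg w = t_e / 0.707 = 0.2941 in → use 5/16 in.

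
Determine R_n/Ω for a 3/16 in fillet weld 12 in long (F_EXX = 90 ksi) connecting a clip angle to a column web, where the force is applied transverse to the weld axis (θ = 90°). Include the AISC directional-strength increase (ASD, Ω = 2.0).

R_n/Ω ≈ 64.4 kips

t_e = 0.707 × 0.1875 = 0.1326 in; A_we = 0.1326 × 12 = 1.591 in².
Directional factor: 1.0 + 0.5 sin^1.5(90°) = 1.5.
F_nw = 0.6 × 90 × 1.5 = 81 ksi.
R_n/Ω = (81 × 1.591) / 2.0 = 64.43 kips.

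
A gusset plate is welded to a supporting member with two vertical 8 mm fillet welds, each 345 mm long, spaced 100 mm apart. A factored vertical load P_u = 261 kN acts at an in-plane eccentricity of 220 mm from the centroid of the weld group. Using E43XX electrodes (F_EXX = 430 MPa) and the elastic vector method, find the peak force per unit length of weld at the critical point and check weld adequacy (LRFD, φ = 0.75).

Total weld length L_w = 690 mm. Treat welds as unit-width lines.
Polar moment about centroid: J = 2[d³/12 + d(b/2)²] = 2[345³/12 + 345×50²] = 8569000 mm³.
Direct shear f_v = P/L_w = 261×10³ / 690 = 378.3 N/mm (vertical).
Torsion M = P·e = 261×10³ × 220 = 57420000 N·mm.
Critical point at (x, y) = (50, 172.5) from centroid. f_tx = M·y/J = 1156 N/mm; f_ty = M·x/J = 335 N/mm.
Resultant f_max = √[f_tx² + (f_v + f_ty)²] = √[1156² + (378.3 + 335)²] = 1358 N/mm.
Capacity per unit length: φr_n = 0.75 × 0.6 × 430 × (0.707 × 8) = 1094 N/mm.
1358 > 1094 → NOT adequate.

f_max ≈ 1360 N/mm; NOT adequate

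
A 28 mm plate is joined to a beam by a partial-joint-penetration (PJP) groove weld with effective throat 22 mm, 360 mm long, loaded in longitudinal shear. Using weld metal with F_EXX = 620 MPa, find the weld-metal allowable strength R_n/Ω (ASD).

Effective throat (given) t_e = 22 mm.
A_we = 22 × 360 = 7920 mm².
F_nw = 0.6 F_EXX = 372 MPa.
R_n/Ω = (372 × 7920) / 2.0 × 10⁻³ = 1473 kN.

R_n/Ω ≈ 1470 kN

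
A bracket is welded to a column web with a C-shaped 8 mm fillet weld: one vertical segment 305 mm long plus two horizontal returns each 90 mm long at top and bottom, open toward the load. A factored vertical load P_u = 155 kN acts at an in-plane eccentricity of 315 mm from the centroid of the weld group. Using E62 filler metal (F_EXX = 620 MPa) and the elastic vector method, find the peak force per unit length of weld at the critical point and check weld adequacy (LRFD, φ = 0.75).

Total weld length L_w = 485 mm. Treat welds as unit-width lines.
Centroid: x̄ = 2×90×45 / 485 = 16.7 mm from the vertical weld.
Polar moment about centroid: J = I_x + I_y = [305³/12 + 2×90×152.5²] + [305×16.7² + 2(90³/12 + 90×28.3²)] = 6901000 mm³.
Direct shear f_v = P/L_w = 155×10³ / 485 = 319.6 N/mm (vertical).
Torsion M = P·e = 155×10³ × 315 = 48825000 N·mm.
Critical point at (x, y) = (73.3, 152.5) from centroid. f_tx = M·y/J = 1079 N/mm; f_ty = M·x/J = 518.6 N/mm.
Resultant f_max = √[f_tx² + (f_v + f_ty)²] = √[1079² + (319.6 + 518.6)²] = 1366 N/mm.
Capacity per unit length: φr_n = 0.75 × 0.6 × 620 × (0.707 × 8) = 1578 N/mm.
1366 ≤ 1578 → adequate.

f_max ≈ 1370 N/mm; adequate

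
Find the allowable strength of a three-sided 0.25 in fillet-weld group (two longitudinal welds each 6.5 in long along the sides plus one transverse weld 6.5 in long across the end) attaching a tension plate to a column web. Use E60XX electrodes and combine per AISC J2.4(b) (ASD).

E60XX → F_EXX = 60 ksi.
t_e = 0.707 × 0.25 = 0.1767 in.
R_nwl = 0.6 × 60 × 0.1767 × 13 = 82.72 kips (longitudinal, 2 welds).
R_nwt = 0.6 × 60 × 0.1767 × 6.5 = 41.36 kips (transverse, base value).
(i) R_nwl + R_nwt = 124.1 kips; (ii) 0.85 R_nwl + 1.5 R_nwt = 132.4 kips.
R_n = max = 132.4 kips [governs: (ii)]; R_n/Ω = 66.18 kips.

R_n/Ω ≈ 66.2 kips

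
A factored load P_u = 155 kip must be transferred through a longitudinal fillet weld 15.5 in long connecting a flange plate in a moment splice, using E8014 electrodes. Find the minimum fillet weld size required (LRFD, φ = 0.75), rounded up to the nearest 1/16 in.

w = 7/16 in

E80XX → F_EXX = 80 ksi.
Total weld length L = 15.5 in.
Required throat t_e = P_u / (φ × 0.6 F_EXX × L) = 155 / (0.75 × 0.6 × 80 × 15.5) = 0.2778 in.
Required leg w = t_e / 0.707 = 0.3929 in → use 7/16 in.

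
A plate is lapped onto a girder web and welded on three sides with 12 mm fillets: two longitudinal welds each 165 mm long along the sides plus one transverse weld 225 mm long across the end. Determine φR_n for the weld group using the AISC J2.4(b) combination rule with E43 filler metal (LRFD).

φR_n ≈ 1010 kN

E43XX → F_EXX = 430 MPa.
t_e = 0.707 × 12 = 8.484 mm.
R_nwl = 0.6 × 430 × 8.484 × 330 × 10⁻³ = 722.3 kN (longitudinal, 2 welds).
R_nwt = 0.6 × 430 × 8.484 × 225 × 10⁻³ = 492.5 kN (transverse, base value).
(i) R_nwl + R_nwt = 1215 kN; (ii) 0.85 R_nwl + 1.5 R_nwt = 1353 kN.
R_n = max = 1353 kN [governs: (ii)]; φR_n = 1015 kN.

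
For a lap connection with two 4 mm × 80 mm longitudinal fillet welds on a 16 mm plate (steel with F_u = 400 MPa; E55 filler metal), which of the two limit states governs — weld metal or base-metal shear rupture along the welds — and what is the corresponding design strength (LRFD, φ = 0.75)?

φR_n ≈ 112 kN (weld metal governs)

E55XX → F_EXX = 550 MPa.
t_e = 0.707 × 4 = 2.828 mm; L = 160 mm.
Weld metal: φR_n = 0.75 × 0.6 × 550 × 2.828 × 160 × 10⁻³ = 112 kN.
Base metal (shear rupture): φR_n = 0.75 × 0.6 × 400 × 16 × 160 × 10⁻³ = 460.8 kN.
Governing: weld metal.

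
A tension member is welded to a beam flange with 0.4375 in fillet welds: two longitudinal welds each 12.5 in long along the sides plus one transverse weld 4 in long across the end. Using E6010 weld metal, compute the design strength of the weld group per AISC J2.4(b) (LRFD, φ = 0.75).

E60XX → F_EXX = 60 ksi.
t_e = 0.707 × 0.4375 = 0.3093 in.
R_nwl = 0.6 × 60 × 0.3093 × 25 = 278.4 kip (longitudinal, 2 welds).
R_nwt = 0.6 × 60 × 0.3093 × 4 = 44.54 kip (transverse, base value).
(i) R_nwl + R_nwt = 322.9 kip; (ii) 0.85 R_nwl + 1.5 R_nwt = 303.4 kip.
R_n = max = 322.9 kip [governs: (i)]; φR_n = 242.2 kip.

φR_n ≈ 242 kip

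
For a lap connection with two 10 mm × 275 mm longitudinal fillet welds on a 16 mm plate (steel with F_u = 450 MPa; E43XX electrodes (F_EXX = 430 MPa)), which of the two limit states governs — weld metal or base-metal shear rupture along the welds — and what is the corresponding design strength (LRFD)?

t_e = 0.707 × 10 = 7.07 mm; L = 550 mm.
Weld metal: φR_n = 0.75 × 0.6 × 430 × 7.07 × 550 × 10⁻³ = 752.4 kN.
Base metal (shear rupture): φR_n = 0.75 × 0.6 × 450 × 16 × 550 × 10⁻³ = 1782 kN.
Governing: weld metal.

φR_n ≈ 752 kN (weld metal governs)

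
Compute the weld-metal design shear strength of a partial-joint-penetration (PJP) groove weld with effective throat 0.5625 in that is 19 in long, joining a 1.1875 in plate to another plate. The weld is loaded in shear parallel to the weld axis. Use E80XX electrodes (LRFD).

E80XX → F_EXX = 80 ksi.
Effective throat (given) t_e = 0.5625 in.
A_we = 0.5625 × 19 = 10.69 in².
F_nw = 0.6 F_EXX = 48 ksi.
φR_n = 0.75 × 48 × 10.69 = 384.8 kip.

φR_n ≈ 385 kip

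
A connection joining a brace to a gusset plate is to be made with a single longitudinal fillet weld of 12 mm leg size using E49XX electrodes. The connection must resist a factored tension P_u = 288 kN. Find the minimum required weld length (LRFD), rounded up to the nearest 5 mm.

L = 155 mm

E49XX → F_EXX = 490 MPa.
Throat t_e = 0.707 × 12 = 8.484 mm.
φr_n = 0.75 × 0.6 × 490 × 8.484 × 10⁻³ = 1.871 kN/mm.
L_req = P_u / φr_n = 288 / 1.871 = 154 mm total.
Round up → use L = 155 mm.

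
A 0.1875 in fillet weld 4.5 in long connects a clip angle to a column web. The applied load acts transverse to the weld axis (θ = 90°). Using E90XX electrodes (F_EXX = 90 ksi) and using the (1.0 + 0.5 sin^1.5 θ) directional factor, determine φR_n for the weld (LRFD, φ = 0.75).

φR_n ≈ 36.2 kip

t_e = 0.707 × 0.1875 = 0.1326 in; A_we = 0.1326 × 4.5 = 0.5965 in².
Directional factor: 1.0 + 0.5 sin^1.5(90°) = 1.5.
F_nw = 0.6 × 90 × 1.5 = 81 ksi.
φR_n = 0.75 × 81 × 0.5965 = 36.24 kip.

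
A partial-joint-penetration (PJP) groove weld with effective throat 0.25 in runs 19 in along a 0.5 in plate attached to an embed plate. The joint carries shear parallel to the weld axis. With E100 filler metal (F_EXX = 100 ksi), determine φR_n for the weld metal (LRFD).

Effective throat (given) t_e = 0.25 in.
A_we = 0.25 × 19 = 4.75 in².
F_nw = 0.6 F_EXX = 60 ksi.
φR_n = 0.75 × 60 × 4.75 = 213.8 kips.

φR_n ≈ 214 kips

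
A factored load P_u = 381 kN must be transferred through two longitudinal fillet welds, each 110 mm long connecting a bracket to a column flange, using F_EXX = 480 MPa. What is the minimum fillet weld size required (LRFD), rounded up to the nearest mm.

Total weld length L = 220 mm.
Required throat t_e = P_u / (φ × 0.6 F_EXX × L) = 381 / (0.75 × 0.6 × 480 × 220 × 10⁻³) = 8.018 mm.
Required leg w = t_e / 0.707 = 11.34 mm → use 12 mm.

w = 12 mm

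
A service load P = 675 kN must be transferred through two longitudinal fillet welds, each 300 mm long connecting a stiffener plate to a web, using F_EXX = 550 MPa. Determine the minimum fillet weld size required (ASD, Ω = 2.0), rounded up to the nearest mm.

w = 10 mm

Total weld length L = 600 mm.
Required throat t_e = P × Ω / (0.6 F_EXX × L) = 675 × 2.0 / (0.6 × 550 × 600 × 10⁻³) = 6.818 mm.
Required leg w = t_e / 0.707 = 9.644 mm → use 10 mm.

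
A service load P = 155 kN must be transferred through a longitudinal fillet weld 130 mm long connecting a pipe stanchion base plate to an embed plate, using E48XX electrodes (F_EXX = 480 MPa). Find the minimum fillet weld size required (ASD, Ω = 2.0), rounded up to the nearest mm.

w = 12 mm

Total weld length L = 130 mm.
Required throat t_e = P × Ω / (0.6 F_EXX × L) = 155 × 2.0 / (0.6 × 480 × 130 × 10⁻³) = 8.28 mm.
Required leg w = t_e / 0.707 = 11.71 mm → use 12 mm.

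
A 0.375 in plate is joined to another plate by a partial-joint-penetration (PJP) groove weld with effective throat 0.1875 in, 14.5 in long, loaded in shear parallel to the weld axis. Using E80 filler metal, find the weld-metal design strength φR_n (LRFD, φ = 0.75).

φR_n ≈ 97.9 kip

E80XX → F_EXX = 80 ksi.
Effective throat (given) t_e = 0.1875 in.
A_we = 0.1875 × 14.5 = 2.719 in².
F_nw = 0.6 F_EXX = 48 ksi.
φR_n = 0.75 × 48 × 2.719 = 97.88 kip.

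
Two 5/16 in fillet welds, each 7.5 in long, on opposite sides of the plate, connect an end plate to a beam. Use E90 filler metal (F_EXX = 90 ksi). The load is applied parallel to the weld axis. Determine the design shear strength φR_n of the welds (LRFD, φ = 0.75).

φR_n ≈ 134 kips

Effective throat t_e = 0.707 × 0.3125 = 0.2209 in.
Total length L = 15 in; A_we = 0.2209 × 15 = 3.314 in².
F_nw = 0.6 F_EXX = 0.6 × 90 = 54 ksi.
φR_n = 0.75 × 54 × 3.314 = 134.2 kips.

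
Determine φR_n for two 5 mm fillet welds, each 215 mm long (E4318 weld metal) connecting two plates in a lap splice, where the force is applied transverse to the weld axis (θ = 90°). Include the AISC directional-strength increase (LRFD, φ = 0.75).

φR_n ≈ 441 kN

E43XX → F_EXX = 430 MPa.
t_e = 0.707 × 5 = 3.535 mm; A_we = 3.535 × 430 = 1520 mm².
Directional factor: 1.0 + 0.5 sin^1.5(90°) = 1.5.
F_nw = 0.6 × 430 × 1.5 = 387 MPa.
φR_n = 0.75 × 387 × 1520 × 10⁻³ = 441.2 kN.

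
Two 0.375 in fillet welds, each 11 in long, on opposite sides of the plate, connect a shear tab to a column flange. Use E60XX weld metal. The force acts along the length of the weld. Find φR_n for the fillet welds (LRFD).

E60XX → F_EXX = 60 ksi.
Effective throat t_e = 0.707 × 0.375 = 0.2651 in.
Total length L = 22 in; A_we = 0.2651 × 22 = 5.833 in².
F_nw = 0.6 F_EXX = 0.6 × 60 = 36 ksi.
φR_n = 0.75 × 36 × 5.833 = 157.5 kip.

φR_n ≈ 157 kip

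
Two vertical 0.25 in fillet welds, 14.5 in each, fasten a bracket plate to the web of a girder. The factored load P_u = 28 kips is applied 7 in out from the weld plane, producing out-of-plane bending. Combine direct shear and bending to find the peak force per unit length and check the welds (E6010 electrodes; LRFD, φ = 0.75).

f_max ≈ 2.96 kip/in; adequate

E60XX → F_EXX = 60 ksi.
L_w = 2 × 14.5 = 29 in; section modulus (unit throat) S = 2 × L²/6 = 70.08 in².
Direct shear f_v = P/L_w = 28/29 = 0.9655 kip/in.
Moment M = P × e = 28 × 7 = 196 kip·in; bending f_b = M/S = 2.797 kip/in.
f_max = √(f_v² + f_b²) = √(0.9655² + 2.797²) = 2.959 kip/in.
φr_n = 0.75 × 0.6 × 60 × (0.707 × 0.25) = 4.772 kip/in → adequate.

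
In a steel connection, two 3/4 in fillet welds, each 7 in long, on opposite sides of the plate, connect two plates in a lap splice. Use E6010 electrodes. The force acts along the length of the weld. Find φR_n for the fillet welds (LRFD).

φR_n ≈ 200 kips

E60XX → F_EXX = 60 ksi.
Effective throat t_e = 0.707 × 0.75 = 0.5302 in.
Total length L = 14 in; A_we = 0.5302 × 14 = 7.423 in².
F_nw = 0.6 F_EXX = 0.6 × 60 = 36 ksi.
φR_n = 0.75 × 36 × 7.423 = 200.4 kips.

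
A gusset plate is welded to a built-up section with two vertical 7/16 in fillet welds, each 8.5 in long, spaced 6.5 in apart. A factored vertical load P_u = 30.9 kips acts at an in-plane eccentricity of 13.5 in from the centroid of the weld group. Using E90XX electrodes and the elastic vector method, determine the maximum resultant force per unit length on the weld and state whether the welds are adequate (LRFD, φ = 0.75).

E90XX → F_EXX = 90 ksi.
Total weld length L_w = 17 in. Treat welds as unit-width lines.
Polar moment about centroid: J = 2[d³/12 + d(b/2)²] = 2[8.5³/12 + 8.5×3.25²] = 281.9 in³.
Direct shear f_v = P/L_w = 30.9 / 17 = 1.818 kip/in (vertical).
Torsion M = P·e = 30.9 × 13.5 = 417.15 kip·in.
Critical point at (x, y) = (3.25, 4.25) from centroid. f_tx = M·y/J = 6.289 kip/in; f_ty = M·x/J = 4.809 kip/in.
Resultant f_max = √[f_tx² + (f_v + f_ty)²] = √[6.289² + (1.818 + 4.809)²] = 9.136 kip/in.
Capacity per unit length: φr_n = 0.75 × 0.6 × 90 × (0.707 × 0.4375) = 12.53 kip/in.
9.136 ≤ 12.53 → adequate.

f_max ≈ 9.14 kip/in; adequate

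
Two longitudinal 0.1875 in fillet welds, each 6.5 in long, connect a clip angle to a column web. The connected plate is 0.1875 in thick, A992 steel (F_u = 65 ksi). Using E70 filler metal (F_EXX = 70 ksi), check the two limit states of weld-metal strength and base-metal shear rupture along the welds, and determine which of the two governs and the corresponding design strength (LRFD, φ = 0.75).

t_e = 0.707 × 0.1875 = 0.1326 in; L = 13 in.
Weld metal: φR_n = 0.75 × 0.6 × 70 × 0.1326 × 13 = 54.28 kips.
Base metal (shear rupture): φR_n = 0.75 × 0.6 × 65 × 0.1875 × 13 = 71.3 kips.
Governing: weld metal.

φR_n ≈ 54.3 kips (weld metal governs)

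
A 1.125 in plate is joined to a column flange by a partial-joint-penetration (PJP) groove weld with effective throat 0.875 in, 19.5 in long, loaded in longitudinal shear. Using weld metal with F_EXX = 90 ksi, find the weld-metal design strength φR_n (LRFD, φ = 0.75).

φR_n ≈ 691 kips

Effective throat (given) t_e = 0.875 in.
A_we = 0.875 × 19.5 = 17.06 in².
F_nw = 0.6 F_EXX = 54 ksi.
φR_n = 0.75 × 54 × 17.06 = 691 kips.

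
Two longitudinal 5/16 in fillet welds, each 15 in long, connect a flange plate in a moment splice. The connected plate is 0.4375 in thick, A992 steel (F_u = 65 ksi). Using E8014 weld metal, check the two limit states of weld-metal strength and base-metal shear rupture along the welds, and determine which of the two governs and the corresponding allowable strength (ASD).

R_n/Ω ≈ 159 kips (weld metal governs)

E80XX → F_EXX = 80 ksi.
t_e = 0.707 × 0.3125 = 0.2209 in; L = 30 in.
Weld metal: R_n/Ω = (1/2.0) × 0.6 × 80 × 0.2209 × 30 = 159.1 kips.
Base metal (shear rupture): R_n/Ω = (1/2.0) × 0.6 × 65 × 0.4375 × 30 = 255.9 kips.
Governing: weld metal.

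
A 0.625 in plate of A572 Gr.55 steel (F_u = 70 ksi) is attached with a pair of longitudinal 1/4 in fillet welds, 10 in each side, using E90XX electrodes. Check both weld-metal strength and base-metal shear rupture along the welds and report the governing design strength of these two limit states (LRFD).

E90XX → F_EXX = 90 ksi.
t_e = 0.707 × 0.25 = 0.1767 in; L = 20 in.
Weld metal: φR_n = 0.75 × 0.6 × 90 × 0.1767 × 20 = 143.2 kips.
Base metal (shear rupture): φR_n = 0.75 × 0.6 × 70 × 0.625 × 20 = 393.8 kips.
Governing: weld metal.

φR_n ≈ 143 kips (weld metal governs)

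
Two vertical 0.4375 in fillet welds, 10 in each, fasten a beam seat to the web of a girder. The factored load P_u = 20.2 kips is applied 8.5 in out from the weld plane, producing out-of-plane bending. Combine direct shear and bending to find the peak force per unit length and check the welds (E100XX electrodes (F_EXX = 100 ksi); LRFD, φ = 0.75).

f_max ≈ 5.25 kip/in; adequate

L_w = 2 × 10 = 20 in; section modulus (unit throat) S = 2 × L²/6 = 33.33 in².
Direct shear f_v = P/L_w = 20.2/20 = 1.01 kip/in.
Moment M = P × e = 20.2 × 8.5 = 171.7 kip·in; bending f_b = M/S = 5.151 kip/in.
f_max = √(f_v² + f_b²) = √(1.01² + 5.151²) = 5.249 kip/in.
φr_n = 0.75 × 0.6 × 100 × (0.707 × 0.4375) = 13.92 kip/in → adequate.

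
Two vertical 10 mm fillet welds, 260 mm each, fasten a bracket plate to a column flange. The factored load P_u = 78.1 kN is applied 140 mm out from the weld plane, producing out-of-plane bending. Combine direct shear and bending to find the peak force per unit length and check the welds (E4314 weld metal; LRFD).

E43XX → F_EXX = 430 MPa.
L_w = 2 × 260 = 520 mm; section modulus (unit throat) S = 2 × L²/6 = 22530 mm².
Direct shear f_v = P/L_w = 78.1×10³/520 = 150.2 N/mm.
Moment M = P × e = 78.1×10³ × 140 = 10934000 N·mm; bending f_b = M/S = 485.2 N/mm.
f_max = √(f_v² + f_b²) = √(150.2² + 485.2²) = 507.9 N/mm.
φr_n = 0.75 × 0.6 × 430 × (0.707 × 10) = 1368 N/mm → adequate.

f_max ≈ 508 N/mm; adequate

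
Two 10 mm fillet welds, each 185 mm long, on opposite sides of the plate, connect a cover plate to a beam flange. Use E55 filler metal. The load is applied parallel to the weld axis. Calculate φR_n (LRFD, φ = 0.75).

φR_n ≈ 647 kN

E55XX → F_EXX = 550 MPa.
Effective throat t_e = 0.707 × 10 = 7.07 mm.
Total length L = 370 mm; A_we = 7.07 × 370 = 2616 mm².
F_nw = 0.6 F_EXX = 0.6 × 550 = 330 MPa.
φR_n = 0.75 × 330 × 2616 × 10⁻³ = 647.4 kN.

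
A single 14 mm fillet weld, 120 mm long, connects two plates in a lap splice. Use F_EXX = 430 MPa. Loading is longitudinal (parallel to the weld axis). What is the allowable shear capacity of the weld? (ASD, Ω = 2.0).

R_n/Ω ≈ 153 kN

Effective throat t_e = 0.707 × 14 = 9.898 mm.
Total length L = 120 mm; A_we = 9.898 × 120 = 1188 mm².
F_nw = 0.6 F_EXX = 0.6 × 430 = 258 MPa.
R_n = 258 × 1188 × 10⁻³ = 306.4 kN; R_n/Ω = 306.4/2.0 = 153.2 kN.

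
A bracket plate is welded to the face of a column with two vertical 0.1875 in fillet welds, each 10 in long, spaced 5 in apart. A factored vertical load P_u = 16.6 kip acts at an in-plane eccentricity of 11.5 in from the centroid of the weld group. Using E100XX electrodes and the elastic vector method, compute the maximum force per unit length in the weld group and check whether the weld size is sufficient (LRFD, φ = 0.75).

f_max ≈ 4.1 kip/in; adequate

E100XX → F_EXX = 100 ksi.
Total weld length L_w = 20 in. Treat welds as unit-width lines.
Polar moment about centroid: J = 2[d³/12 + d(b/2)²] = 2[10³/12 + 10×2.5²] = 291.7 in³.
Direct shear f_v = P/L_w = 16.6 / 20 = 0.83 kip/in (vertical).
Torsion M = P·e = 16.6 × 11.5 = 190.9 kip·in.
Critical point at (x, y) = (2.5, 5) from centroid. f_tx = M·y/J = 3.273 kip/in; f_ty = M·x/J = 1.636 kip/in.
Resultant f_max = √[f_tx² + (f_v + f_ty)²] = √[3.273² + (0.83 + 1.636)²] = 4.098 kip/in.
Capacity per unit length: φr_n = 0.75 × 0.6 × 100 × (0.707 × 0.1875) = 5.965 kip/in.
4.098 ≤ 5.965 → adequate.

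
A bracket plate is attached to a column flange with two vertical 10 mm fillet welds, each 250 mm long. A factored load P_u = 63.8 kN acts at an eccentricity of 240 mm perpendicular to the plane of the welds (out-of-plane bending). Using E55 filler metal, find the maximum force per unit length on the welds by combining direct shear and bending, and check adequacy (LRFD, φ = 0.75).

E55XX → F_EXX = 550 MPa.
L_w = 2 × 250 = 500 mm; section modulus (unit throat) S = 2 × L²/6 = 20830 mm².
Direct shear f_v = P/L_w = 63.8×10³/500 = 127.6 N/mm.
Moment M = P × e = 63.8×10³ × 240 = 15312000 N·mm; bending f_b = M/S = 735 N/mm.
f_max = √(f_v² + f_b²) = √(127.6² + 735²) = 746 N/mm.
φr_n = 0.75 × 0.6 × 550 × (0.707 × 10) = 1750 N/mm → adequate.

f_max ≈ 746 N/mm; adequate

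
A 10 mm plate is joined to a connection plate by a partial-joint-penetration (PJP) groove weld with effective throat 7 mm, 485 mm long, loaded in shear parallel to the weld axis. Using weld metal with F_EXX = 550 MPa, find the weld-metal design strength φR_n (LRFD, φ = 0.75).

φR_n ≈ 840 kN

Effective throat (given) t_e = 7 mm.
A_we = 7 × 485 = 3395 mm².
F_nw = 0.6 F_EXX = 330 MPa.
φR_n = 0.75 × 330 × 3395 × 10⁻³ = 840.3 kN.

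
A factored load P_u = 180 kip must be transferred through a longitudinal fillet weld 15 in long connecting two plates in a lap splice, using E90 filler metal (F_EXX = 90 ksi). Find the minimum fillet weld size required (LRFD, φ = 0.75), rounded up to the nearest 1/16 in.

w = 7/16 in

Total weld length L = 15 in.
Required throat t_e = P_u / (φ × 0.6 F_EXX × L) = 180 / (0.75 × 0.6 × 90 × 15) = 0.2963 in.
Required leg w = t_e / 0.707 = 0.4191 in → use 7/16 in.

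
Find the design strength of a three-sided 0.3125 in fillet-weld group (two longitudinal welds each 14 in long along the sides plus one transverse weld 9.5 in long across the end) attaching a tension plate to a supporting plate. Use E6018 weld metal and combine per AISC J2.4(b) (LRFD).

φR_n ≈ 227 kip

E60XX → F_EXX = 60 ksi.
t_e = 0.707 × 0.3125 = 0.2209 in.
R_nwl = 0.6 × 60 × 0.2209 × 28 = 222.7 kip (longitudinal, 2 welds).
R_nwt = 0.6 × 60 × 0.2209 × 9.5 = 75.56 kip (transverse, base value).
(i) R_nwl + R_nwt = 298.3 kip; (ii) 0.85 R_nwl + 1.5 R_nwt = 302.6 kip.
R_n = max = 302.6 kip [governs: (ii)]; φR_n = 227 kip.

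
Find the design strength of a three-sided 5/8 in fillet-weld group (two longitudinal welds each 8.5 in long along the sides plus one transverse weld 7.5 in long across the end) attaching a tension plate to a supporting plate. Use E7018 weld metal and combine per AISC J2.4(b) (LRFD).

φR_n ≈ 358 kip

E70XX → F_EXX = 70 ksi.
t_e = 0.707 × 0.625 = 0.4419 in.
R_nwl = 0.6 × 70 × 0.4419 × 17 = 315.5 kip (longitudinal, 2 welds).
R_nwt = 0.6 × 70 × 0.4419 × 7.5 = 139.2 kip (transverse, base value).
(i) R_nwl + R_nwt = 454.7 kip; (ii) 0.85 R_nwl + 1.5 R_nwt = 477 kip.
R_n = max = 477 kip [governs: (ii)]; φR_n = 357.7 kip.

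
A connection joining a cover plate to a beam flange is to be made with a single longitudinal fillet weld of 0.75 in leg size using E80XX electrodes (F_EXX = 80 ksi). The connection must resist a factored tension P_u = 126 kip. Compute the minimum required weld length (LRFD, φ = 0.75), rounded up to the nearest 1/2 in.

Throat t_e = 0.707 × 0.75 = 0.5302 in.
φr_n = 0.75 × 0.6 × 80 × 0.5302 = 19.09 kip/in.
L_req = P_u / φr_n = 126 / 19.09 = 6.601 in total.
Round up → use L = 7 in.

L = 7 in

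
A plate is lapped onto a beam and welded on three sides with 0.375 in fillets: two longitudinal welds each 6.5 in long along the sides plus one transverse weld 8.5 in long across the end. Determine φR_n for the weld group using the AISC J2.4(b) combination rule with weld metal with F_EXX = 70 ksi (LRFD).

t_e = 0.707 × 0.375 = 0.2651 in.
R_nwl = 0.6 × 70 × 0.2651 × 13 = 144.8 kips (longitudinal, 2 welds).
R_nwt = 0.6 × 70 × 0.2651 × 8.5 = 94.65 kips (transverse, base value).
(i) R_nwl + R_nwt = 239.4 kips; (ii) 0.85 R_nwl + 1.5 R_nwt = 265 kips.
R_n = max = 265 kips [governs: (ii)]; φR_n = 198.8 kips.

φR_n ≈ 199 kips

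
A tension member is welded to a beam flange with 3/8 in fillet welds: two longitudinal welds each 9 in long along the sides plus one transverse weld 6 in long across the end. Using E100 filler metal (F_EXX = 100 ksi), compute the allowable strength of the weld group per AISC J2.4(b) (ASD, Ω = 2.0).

t_e = 0.707 × 0.375 = 0.2651 in.
R_nwl = 0.6 × 100 × 0.2651 × 18 = 286.3 kip (longitudinal, 2 welds).
R_nwt = 0.6 × 100 × 0.2651 × 6 = 95.45 kip (transverse, base value).
(i) R_nwl + R_nwt = 381.8 kip; (ii) 0.85 R_nwl + 1.5 R_nwt = 386.6 kip.
R_n = max = 386.6 kip [governs: (ii)]; R_n/Ω = 193.3 kip.

R_n/Ω ≈ 193 kip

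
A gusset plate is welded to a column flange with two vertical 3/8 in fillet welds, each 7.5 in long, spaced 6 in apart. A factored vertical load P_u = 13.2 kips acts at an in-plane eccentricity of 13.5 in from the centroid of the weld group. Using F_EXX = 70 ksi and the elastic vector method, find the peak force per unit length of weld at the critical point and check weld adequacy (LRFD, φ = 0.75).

f_max ≈ 4.77 kip/in; adequate

Total weld length L_w = 15 in. Treat welds as unit-width lines.
Polar moment about centroid: J = 2[d³/12 + d(b/2)²] = 2[7.5³/12 + 7.5×3²] = 205.3 in³.
Direct shear f_v = P/L_w = 13.2 / 15 = 0.88 kip/in (vertical).
Torsion M = P·e = 13.2 × 13.5 = 178.2 kip·in.
Critical point at (x, y) = (3, 3.75) from centroid. f_tx = M·y/J = 3.255 kip/in; f_ty = M·x/J = 2.604 kip/in.
Resultant f_max = √[f_tx² + (f_v + f_ty)²] = √[3.255² + (0.88 + 2.604)²] = 4.768 kip/in.
Capacity per unit length: φr_n = 0.75 × 0.6 × 70 × (0.707 × 0.375) = 8.351 kip/in.
4.768 ≤ 8.351 → adequate.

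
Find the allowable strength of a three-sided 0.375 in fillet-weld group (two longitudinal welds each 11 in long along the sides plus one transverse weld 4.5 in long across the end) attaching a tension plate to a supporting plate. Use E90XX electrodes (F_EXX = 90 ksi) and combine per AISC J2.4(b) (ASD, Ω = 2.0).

R_n/Ω ≈ 190 kips

t_e = 0.707 × 0.375 = 0.2651 in.
R_nwl = 0.6 × 90 × 0.2651 × 22 = 315 kips (longitudinal, 2 welds).
R_nwt = 0.6 × 90 × 0.2651 × 4.5 = 64.43 kips (transverse, base value).
(i) R_nwl + R_nwt = 379.4 kips; (ii) 0.85 R_nwl + 1.5 R_nwt = 364.4 kips.
R_n = max = 379.4 kips [governs: (i)]; R_n/Ω = 189.7 kips.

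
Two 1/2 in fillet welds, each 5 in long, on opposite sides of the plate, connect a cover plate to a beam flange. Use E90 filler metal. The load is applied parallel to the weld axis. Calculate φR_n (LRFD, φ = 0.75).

E90XX → F_EXX = 90 ksi.
Effective throat t_e = 0.707 × 0.5 = 0.3535 in.
Total length L = 10 in; A_we = 0.3535 × 10 = 3.535 in².
F_nw = 0.6 F_EXX = 0.6 × 90 = 54 ksi.
φR_n = 0.75 × 54 × 3.535 = 143.2 kips.

φR_n ≈ 143 kips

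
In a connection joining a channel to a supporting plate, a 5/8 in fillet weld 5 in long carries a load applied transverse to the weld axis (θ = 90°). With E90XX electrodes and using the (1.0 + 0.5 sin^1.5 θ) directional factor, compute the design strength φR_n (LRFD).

E90XX → F_EXX = 90 ksi.
t_e = 0.707 × 0.625 = 0.4419 in; A_we = 0.4419 × 5 = 2.209 in².
Directional factor: 1.0 + 0.5 sin^1.5(90°) = 1.5.
F_nw = 0.6 × 90 × 1.5 = 81 ksi.
φR_n = 0.75 × 81 × 2.209 = 134.2 kip.

φR_n ≈ 134 kip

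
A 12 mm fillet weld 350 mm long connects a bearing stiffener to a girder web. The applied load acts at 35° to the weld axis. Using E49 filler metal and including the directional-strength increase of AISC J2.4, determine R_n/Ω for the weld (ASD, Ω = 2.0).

E49XX → F_EXX = 490 MPa.
t_e = 0.707 × 12 = 8.484 mm; A_we = 8.484 × 350 = 2969 mm².
Directional factor: 1.0 + 0.5 sin^1.5(35°) = 1.217.
F_nw = 0.6 × 490 × 1.217 = 357.9 MPa.
R_n/Ω = (357.9 × 2969) / 2.0 × 10⁻³ = 531.3 kN.

R_n/Ω ≈ 531 kN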